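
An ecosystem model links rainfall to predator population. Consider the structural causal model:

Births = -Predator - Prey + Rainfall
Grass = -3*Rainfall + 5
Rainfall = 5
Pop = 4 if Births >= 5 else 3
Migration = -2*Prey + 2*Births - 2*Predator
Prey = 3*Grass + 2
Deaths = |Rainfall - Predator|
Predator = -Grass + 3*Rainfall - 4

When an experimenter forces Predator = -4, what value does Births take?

37

Intervening sets Predator = -4 and removes its equation (Predator = -Grass + 3*Rainfall - 4).
Grass = -3*Rainfall + 5  [with Rainfall=5]  = -10
Prey = 3*Grass + 2  [with Grass=-10]  = -28
Births = -Predator - Prey + Rainfall  [with Predator=-4, Prey=-28, Rainfall=5]  = 37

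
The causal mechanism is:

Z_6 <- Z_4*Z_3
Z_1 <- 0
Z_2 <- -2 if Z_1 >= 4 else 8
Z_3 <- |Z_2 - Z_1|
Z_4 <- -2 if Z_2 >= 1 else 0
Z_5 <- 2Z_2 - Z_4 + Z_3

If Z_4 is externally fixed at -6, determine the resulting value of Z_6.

-48

Under do(Z_4=-6), the mechanism Z_4 <- -2 if Z_2 >= 1 else 0 is discarded; Z_4 is fixed at -6.
Z_2 = -2 if Z_1 >= 4 else 8  [with Z_1=0]  = 8
Z_3 = |Z_2 - Z_1|  [with Z_2=8, Z_1=0]  = 8
Z_6 = Z_4*Z_3  [with Z_4=-6, Z_3=8]  = -48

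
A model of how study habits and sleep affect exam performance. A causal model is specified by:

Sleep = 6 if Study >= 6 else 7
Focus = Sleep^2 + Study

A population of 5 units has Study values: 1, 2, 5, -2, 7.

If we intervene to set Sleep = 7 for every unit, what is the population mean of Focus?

Under do(Sleep=7), Sleep's equation is replaced by Sleep=7 for every unit. Per-unit Focus: 50, 51, 54, 47, 56. Mean = 51.6.

51.6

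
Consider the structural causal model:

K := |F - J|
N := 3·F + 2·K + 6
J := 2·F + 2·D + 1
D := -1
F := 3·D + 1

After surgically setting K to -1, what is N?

Intervening sets K = -1 and removes its equation (K := |F - J|).
F = 3·D + 1  [with D=-1]  = -2
N = 3·F + 2·K + 6  [with F=-2, K=-1]  = -2

-2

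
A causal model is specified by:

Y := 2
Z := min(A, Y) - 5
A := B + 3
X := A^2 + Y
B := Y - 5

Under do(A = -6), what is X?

The intervention breaks the incoming arrows to A: A := B + 3 no longer applies, and A = -6.
X = A^2 + Y  [with A=-6, Y=2]  = 38

38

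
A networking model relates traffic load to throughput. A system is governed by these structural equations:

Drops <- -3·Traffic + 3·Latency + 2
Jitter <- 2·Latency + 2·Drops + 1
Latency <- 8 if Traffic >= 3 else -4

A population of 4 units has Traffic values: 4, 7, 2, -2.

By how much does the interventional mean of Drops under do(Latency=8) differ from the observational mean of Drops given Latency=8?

Every unit gets Latency=8 under the intervention. Drops values become 14, 5, 20, 32; E[Drops|do(Latency=8)] = 17.75.
Observing Latency=8 restricts to units where Latency's equation naturally yields 8: Traffic ∈ {4, 7}. In that subpopulation Drops = 14, 5, mean 9.5.
Difference = 17.75 − 9.5 = 8.25.

8.25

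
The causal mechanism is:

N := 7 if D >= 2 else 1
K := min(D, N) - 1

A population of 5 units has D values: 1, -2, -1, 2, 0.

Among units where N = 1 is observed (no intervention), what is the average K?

Observing N=1 restricts to units where N's equation naturally yields 1: D ∈ {1, -2, -1, 0}. In that subpopulation K = 0, -3, -2, -1, mean -1.5.

-1.5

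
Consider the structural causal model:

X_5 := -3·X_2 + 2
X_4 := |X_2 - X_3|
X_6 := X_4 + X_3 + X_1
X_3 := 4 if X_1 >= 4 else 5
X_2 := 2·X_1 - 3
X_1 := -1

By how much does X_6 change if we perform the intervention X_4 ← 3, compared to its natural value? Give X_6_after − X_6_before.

Under do(X_4=3), the mechanism X_4 := |X_2 - X_3| is discarded; X_4 is fixed at 3.
X_3 = 4 if X_1 >= 4 else 5  [with X_1=-1]  = 5
X_6 = X_4 + X_3 + X_1  [with X_4=3, X_3=5, X_1=-1]  = 7
Without intervention: X_2 = 2·X_1 - 3  [with X_1=-1]  = -5; X_3 = 4 if X_1 >= 4 else 5  [with X_1=-1]  = 5; X_4 = |X_2 - X_3|  [with X_2=-5, X_3=5]  = 10; X_6 = X_4 + X_3 + X_1  [with X_4=10, X_3=5, X_1=-1]  = 14.
Change = 7 − 14 = -7.

-7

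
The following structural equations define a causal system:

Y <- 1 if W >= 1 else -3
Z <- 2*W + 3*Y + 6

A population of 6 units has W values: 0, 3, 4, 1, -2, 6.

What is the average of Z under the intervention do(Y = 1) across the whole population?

13

do(Y=1) breaks Y's dependence on W. With Y=1 fixed, Z across the units is 9, 15, 17, 11, 5, 21, mean 13.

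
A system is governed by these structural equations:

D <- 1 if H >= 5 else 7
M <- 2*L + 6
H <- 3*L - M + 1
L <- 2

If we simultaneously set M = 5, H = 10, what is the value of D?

1

Setting M = 5, H = 10 by intervention discards those variables' equations.
D = 1 if H >= 5 else 7  [with H=10]  = 1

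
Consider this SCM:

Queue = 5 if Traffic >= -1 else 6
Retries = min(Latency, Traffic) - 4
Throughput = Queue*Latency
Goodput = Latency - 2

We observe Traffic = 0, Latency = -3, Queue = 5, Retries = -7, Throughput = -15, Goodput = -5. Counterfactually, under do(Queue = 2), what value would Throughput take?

-6

do(Queue=2) replaces the equation Queue = 5 if Traffic >= -1 else 6 with the constant Queue = 2.
Throughput = Queue*Latency  [with Queue=2, Latency=-3]  = -6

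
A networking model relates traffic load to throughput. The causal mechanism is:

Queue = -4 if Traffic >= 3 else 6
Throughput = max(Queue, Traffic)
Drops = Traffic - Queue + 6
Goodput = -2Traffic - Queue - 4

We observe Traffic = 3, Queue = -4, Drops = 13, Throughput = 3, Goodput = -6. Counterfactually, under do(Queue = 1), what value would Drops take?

8

The intervention breaks the incoming arrows to Queue: Queue = -4 if Traffic >= 3 else 6 no longer applies, and Queue = 1.
Drops = Traffic - Queue + 6  [with Traffic=3, Queue=1]  = 8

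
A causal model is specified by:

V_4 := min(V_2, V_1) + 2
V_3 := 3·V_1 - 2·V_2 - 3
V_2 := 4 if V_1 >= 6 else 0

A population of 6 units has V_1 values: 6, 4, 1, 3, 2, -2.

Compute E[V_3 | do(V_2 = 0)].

do(V_2=0) breaks V_2's dependence on V_1. With V_2=0 fixed, V_3 across the units is 15, 9, 0, 6, 3, -9, mean 4.

4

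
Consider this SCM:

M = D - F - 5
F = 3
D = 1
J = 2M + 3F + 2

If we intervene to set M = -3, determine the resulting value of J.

The intervention breaks the incoming arrows to M: M = D - F - 5 no longer applies, and M = -3.
J = 2M + 3F + 2  [with M=-3, F=3]  = 5

5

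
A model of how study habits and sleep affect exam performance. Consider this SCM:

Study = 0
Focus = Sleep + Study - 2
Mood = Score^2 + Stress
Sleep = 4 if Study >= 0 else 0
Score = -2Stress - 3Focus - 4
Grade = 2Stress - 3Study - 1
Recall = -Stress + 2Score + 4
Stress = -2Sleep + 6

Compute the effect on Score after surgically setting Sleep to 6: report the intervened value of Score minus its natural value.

2

do(Sleep=6) replaces the equation Sleep = 4 if Study >= 0 else 0 with the constant Sleep = 6.
Stress = -2Sleep + 6  [with Sleep=6]  = -6
Focus = Sleep + Study - 2  [with Sleep=6, Study=0]  = 4
Score = -2Stress - 3Focus - 4  [with Stress=-6, Focus=4]  = -4
Without intervention: Sleep = 4 if Study >= 0 else 0  [with Study=0]  = 4; Stress = -2Sleep + 6  [with Sleep=4]  = -2; Focus = Sleep + Study - 2  [with Sleep=4, Study=0]  = 2; Score = -2Stress - 3Focus - 4  [with Stress=-2, Focus=2]  = -6.
Change = -4 − (-6) = 2.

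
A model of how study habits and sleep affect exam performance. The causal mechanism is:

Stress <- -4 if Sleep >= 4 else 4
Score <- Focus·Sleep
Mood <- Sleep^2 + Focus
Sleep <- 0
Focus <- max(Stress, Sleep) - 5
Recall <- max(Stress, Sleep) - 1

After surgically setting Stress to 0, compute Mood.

-5

do(Stress=0) replaces the equation Stress <- -4 if Sleep >= 4 else 4 with the constant Stress = 0.
Focus = max(Stress, Sleep) - 5  [with Stress=0, Sleep=0]  = -5
Mood = Sleep^2 + Focus  [with Sleep=0, Focus=-5]  = -5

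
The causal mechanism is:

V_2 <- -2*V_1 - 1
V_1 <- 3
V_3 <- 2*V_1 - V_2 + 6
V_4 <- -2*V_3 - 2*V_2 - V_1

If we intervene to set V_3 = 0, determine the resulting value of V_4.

The intervention breaks the incoming arrows to V_3: V_3 <- 2*V_1 - V_2 + 6 no longer applies, and V_3 = 0.
V_2 = -2*V_1 - 1  [with V_1=3]  = -7
V_4 = -2*V_3 - 2*V_2 - V_1  [with V_3=0, V_2=-7, V_1=3]  = 11

11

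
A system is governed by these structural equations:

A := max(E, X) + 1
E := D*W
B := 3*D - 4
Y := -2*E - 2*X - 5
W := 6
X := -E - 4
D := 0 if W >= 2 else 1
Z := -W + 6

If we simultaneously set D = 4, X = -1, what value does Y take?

-51

Setting D = 4, X = -1 by intervention discards those variables' equations.
E = D*W  [with D=4, W=6]  = 24
Y = -2*E - 2*X - 5  [with E=24, X=-1]  = -51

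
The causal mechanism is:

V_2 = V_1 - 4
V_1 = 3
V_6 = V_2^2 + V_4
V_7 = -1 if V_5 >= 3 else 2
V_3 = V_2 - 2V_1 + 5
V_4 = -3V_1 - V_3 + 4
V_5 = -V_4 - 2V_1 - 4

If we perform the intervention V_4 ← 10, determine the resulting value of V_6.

11

Under do(V_4=10), the mechanism V_4 = -3V_1 - V_3 + 4 is discarded; V_4 is fixed at 10.
V_2 = V_1 - 4  [with V_1=3]  = -1
V_6 = V_2^2 + V_4  [with V_2=-1, V_4=10]  = 11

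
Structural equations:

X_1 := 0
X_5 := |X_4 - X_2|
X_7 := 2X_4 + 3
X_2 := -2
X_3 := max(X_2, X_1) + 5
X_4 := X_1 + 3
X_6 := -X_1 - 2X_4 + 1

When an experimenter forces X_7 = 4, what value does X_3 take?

Intervening sets X_7 = 4 and removes its equation (X_7 := 2X_4 + 3).
X_3 is not downstream of the intervention, so its value is determined by the original equations.
X_3 = max(X_2, X_1) + 5  [with X_2=-2, X_1=0]  = 5

5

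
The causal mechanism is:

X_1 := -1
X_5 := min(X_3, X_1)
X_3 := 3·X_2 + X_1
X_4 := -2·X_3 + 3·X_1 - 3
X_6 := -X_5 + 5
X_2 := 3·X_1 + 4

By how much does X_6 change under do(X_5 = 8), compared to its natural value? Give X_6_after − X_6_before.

-9

The intervention breaks the incoming arrows to X_5: X_5 := min(X_3, X_1) no longer applies, and X_5 = 8.
X_6 = -X_5 + 5  [with X_5=8]  = -3
Without intervention: X_2 = 3·X_1 + 4  [with X_1=-1]  = 1; X_3 = 3·X_2 + X_1  [with X_2=1, X_1=-1]  = 2; X_5 = min(X_3, X_1)  [with X_3=2, X_1=-1]  = -1; X_6 = -X_5 + 5  [with X_5=-1]  = 6.
Change = -3 − 6 = -9.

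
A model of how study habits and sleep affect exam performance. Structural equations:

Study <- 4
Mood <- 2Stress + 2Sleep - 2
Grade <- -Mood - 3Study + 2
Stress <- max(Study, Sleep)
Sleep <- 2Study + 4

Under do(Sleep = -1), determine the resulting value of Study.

4

Under do(Sleep=-1), the mechanism Sleep <- 2Study + 4 is discarded; Sleep is fixed at -1.
Study is not downstream of the intervention, so its value is determined by the original equations.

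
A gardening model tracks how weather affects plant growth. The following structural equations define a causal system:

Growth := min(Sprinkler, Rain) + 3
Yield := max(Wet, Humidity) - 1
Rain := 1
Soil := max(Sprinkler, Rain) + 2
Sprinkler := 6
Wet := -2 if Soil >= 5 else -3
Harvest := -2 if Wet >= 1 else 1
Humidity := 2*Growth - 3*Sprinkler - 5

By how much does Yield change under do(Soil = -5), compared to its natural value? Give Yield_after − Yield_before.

The intervention breaks the incoming arrows to Soil: Soil := max(Sprinkler, Rain) + 2 no longer applies, and Soil = -5.
Wet = -2 if Soil >= 5 else -3  [with Soil=-5]  = -3
Growth = min(Sprinkler, Rain) + 3  [with Sprinkler=6, Rain=1]  = 4
Humidity = 2*Growth - 3*Sprinkler - 5  [with Growth=4, Sprinkler=6]  = -15
Yield = max(Wet, Humidity) - 1  [with Wet=-3, Humidity=-15]  = -4
Without intervention: Soil = max(Sprinkler, Rain) + 2  [with Sprinkler=6, Rain=1]  = 8; Wet = -2 if Soil >= 5 else -3  [with Soil=8]  = -2; Growth = min(Sprinkler, Rain) + 3  [with Sprinkler=6, Rain=1]  = 4; Humidity = 2*Growth - 3*Sprinkler - 5  [with Growth=4, Sprinkler=6]  = -15; Yield = max(Wet, Humidity) - 1  [with Wet=-2, Humidity=-15]  = -3.
Change = -4 − (-3) = -1.

-1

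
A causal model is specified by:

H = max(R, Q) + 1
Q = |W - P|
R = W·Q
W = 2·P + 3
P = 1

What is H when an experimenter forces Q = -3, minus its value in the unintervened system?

do(Q=-3) replaces the equation Q = |W - P| with the constant Q = -3.
W = 2·P + 3  [with P=1]  = 5
R = W·Q  [with W=5, Q=-3]  = -15
H = max(R, Q) + 1  [with R=-15, Q=-3]  = -2
Without intervention: W = 2·P + 3  [with P=1]  = 5; Q = |W - P|  [with W=5, P=1]  = 4; R = W·Q  [with W=5, Q=4]  = 20; H = max(R, Q) + 1  [with R=20, Q=4]  = 21.
Change = -2 − 21 = -23.

-23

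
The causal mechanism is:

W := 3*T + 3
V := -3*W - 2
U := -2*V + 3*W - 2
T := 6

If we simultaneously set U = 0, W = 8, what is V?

Setting U = 0, W = 8 by intervention discards those variables' equations.
V = -3*W - 2  [with W=8]  = -26

-26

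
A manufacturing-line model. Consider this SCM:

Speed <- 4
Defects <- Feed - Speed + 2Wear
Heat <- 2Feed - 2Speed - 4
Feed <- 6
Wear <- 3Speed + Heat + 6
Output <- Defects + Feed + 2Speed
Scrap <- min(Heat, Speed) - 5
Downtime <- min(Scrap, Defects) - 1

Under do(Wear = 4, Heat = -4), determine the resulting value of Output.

24

The joint intervention fixes Wear = 4, Heat = -4, removing each variable's own equation.
Defects = Feed - Speed + 2Wear  [with Feed=6, Speed=4, Wear=4]  = 10
Output = Defects + Feed + 2Speed  [with Defects=10, Feed=6, Speed=4]  = 24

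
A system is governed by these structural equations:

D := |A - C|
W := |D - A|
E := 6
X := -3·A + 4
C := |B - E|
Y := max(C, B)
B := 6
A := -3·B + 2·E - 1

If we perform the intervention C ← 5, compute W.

The intervention breaks the incoming arrows to C: C := |B - E| no longer applies, and C = 5.
A = -3·B + 2·E - 1  [with B=6, E=6]  = -7
D = |A - C|  [with A=-7, C=5]  = 12
W = |D - A|  [with D=12, A=-7]  = 19

19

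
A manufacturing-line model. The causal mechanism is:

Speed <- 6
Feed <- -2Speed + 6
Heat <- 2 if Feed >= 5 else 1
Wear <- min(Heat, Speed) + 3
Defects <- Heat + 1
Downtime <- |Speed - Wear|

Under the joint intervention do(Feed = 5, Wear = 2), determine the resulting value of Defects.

3

Setting Feed = 5, Wear = 2 by intervention discards those variables' equations.
Heat = 2 if Feed >= 5 else 1  [with Feed=5]  = 2
Defects = Heat + 1  [with Heat=2]  = 3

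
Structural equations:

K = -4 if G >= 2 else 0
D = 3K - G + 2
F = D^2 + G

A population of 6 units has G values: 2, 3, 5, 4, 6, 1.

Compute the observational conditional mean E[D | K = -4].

-14

Observing K=-4 restricts to units where K's equation naturally yields -4: G ∈ {2, 3, 5, 4, 6}. In that subpopulation D = -12, -13, -15, -14, -16, mean -14.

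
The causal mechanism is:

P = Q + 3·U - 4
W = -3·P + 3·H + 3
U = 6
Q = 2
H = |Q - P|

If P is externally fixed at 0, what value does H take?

The intervention breaks the incoming arrows to P: P = Q + 3·U - 4 no longer applies, and P = 0.
H = |Q - P|  [with Q=2, P=0]  = 2

2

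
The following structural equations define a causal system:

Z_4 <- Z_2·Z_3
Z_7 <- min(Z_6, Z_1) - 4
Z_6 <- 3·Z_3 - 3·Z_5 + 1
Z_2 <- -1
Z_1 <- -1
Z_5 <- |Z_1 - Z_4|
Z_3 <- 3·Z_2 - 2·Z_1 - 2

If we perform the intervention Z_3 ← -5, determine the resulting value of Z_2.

Under do(Z_3=-5), the mechanism Z_3 <- 3·Z_2 - 2·Z_1 - 2 is discarded; Z_3 is fixed at -5.
Since Z_2 is not a descendant of the intervened variable, it is unaffected.

-1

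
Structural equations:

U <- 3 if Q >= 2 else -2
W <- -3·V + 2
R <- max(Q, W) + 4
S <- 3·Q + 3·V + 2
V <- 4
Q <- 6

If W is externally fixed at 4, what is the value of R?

10

Under do(W=4), the mechanism W <- -3·V + 2 is discarded; W is fixed at 4.
R = max(Q, W) + 4  [with Q=6, W=4]  = 10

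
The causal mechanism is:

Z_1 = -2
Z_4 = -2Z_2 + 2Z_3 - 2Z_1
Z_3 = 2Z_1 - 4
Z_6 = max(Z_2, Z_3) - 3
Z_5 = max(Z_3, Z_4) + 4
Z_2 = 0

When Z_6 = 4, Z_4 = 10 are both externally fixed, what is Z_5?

14

Setting Z_6 = 4, Z_4 = 10 by intervention discards those variables' equations.
Z_3 = 2Z_1 - 4  [with Z_1=-2]  = -8
Z_5 = max(Z_3, Z_4) + 4  [with Z_3=-8, Z_4=10]  = 14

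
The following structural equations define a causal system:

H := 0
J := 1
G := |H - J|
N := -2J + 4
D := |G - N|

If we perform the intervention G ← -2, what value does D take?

do(G=-2) replaces the equation G := |H - J| with the constant G = -2.
N = -2J + 4  [with J=1]  = 2
D = |G - N|  [with G=-2, N=2]  = 4

4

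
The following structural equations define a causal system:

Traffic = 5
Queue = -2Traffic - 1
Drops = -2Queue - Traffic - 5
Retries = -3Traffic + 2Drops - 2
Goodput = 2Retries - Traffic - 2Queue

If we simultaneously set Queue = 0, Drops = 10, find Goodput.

1

Under do(Queue = 0, Drops = 10), each intervened variable's structural equation is replaced by its fixed value.
Retries = -3Traffic + 2Drops - 2  [with Traffic=5, Drops=10]  = 3
Goodput = 2Retries - Traffic - 2Queue  [with Retries=3, Traffic=5, Queue=0]  = 1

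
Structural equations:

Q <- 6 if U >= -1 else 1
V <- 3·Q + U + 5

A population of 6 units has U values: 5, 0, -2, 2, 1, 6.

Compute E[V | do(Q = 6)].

The intervention sets Q=6 in all 6 units regardless of U. Recomputing V per unit gives 28, 23, 21, 25, 24, 29; average 25.

25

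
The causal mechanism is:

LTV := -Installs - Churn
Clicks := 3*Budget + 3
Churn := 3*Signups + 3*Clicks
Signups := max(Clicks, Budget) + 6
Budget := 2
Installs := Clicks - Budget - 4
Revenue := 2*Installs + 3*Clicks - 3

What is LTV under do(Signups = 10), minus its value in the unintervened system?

The intervention breaks the incoming arrows to Signups: Signups := max(Clicks, Budget) + 6 no longer applies, and Signups = 10.
Clicks = 3*Budget + 3  [with Budget=2]  = 9
Installs = Clicks - Budget - 4  [with Clicks=9, Budget=2]  = 3
Churn = 3*Signups + 3*Clicks  [with Signups=10, Clicks=9]  = 57
LTV = -Installs - Churn  [with Installs=3, Churn=57]  = -60
Without intervention: Clicks = 3*Budget + 3  [with Budget=2]  = 9; Installs = Clicks - Budget - 4  [with Clicks=9, Budget=2]  = 3; Signups = max(Clicks, Budget) + 6  [with Clicks=9, Budget=2]  = 15; Churn = 3*Signups + 3*Clicks  [with Signups=15, Clicks=9]  = 72; LTV = -Installs - Churn  [with Installs=3, Churn=72]  = -75.
Change = -60 − (-75) = 15.

15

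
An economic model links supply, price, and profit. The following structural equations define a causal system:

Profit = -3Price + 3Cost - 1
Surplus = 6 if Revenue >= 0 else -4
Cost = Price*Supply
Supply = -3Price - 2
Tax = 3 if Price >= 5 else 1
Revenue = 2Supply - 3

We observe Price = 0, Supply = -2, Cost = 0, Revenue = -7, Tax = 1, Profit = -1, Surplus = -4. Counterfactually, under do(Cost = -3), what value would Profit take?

-10

The intervention breaks the incoming arrows to Cost: Cost = Price*Supply no longer applies, and Cost = -3.
Profit = -3Price + 3Cost - 1  [with Price=0, Cost=-3]  = -10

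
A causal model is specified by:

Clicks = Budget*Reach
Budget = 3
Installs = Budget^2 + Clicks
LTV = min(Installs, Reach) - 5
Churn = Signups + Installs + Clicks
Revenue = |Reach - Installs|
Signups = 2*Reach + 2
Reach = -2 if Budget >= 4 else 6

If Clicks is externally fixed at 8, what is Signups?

do(Clicks=8) replaces the equation Clicks = Budget*Reach with the constant Clicks = 8.
Signups is not downstream of the intervention, so its value is determined by the original equations.
Reach = -2 if Budget >= 4 else 6  [with Budget=3]  = 6
Signups = 2*Reach + 2  [with Reach=6]  = 14

14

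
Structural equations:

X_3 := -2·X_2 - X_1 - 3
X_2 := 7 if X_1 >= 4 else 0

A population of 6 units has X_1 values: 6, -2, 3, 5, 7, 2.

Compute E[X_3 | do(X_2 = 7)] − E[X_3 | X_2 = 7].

2.5

Every unit gets X_2=7 under the intervention. X_3 values become -23, -15, -20, -22, -24, -19; E[X_3|do(X_2=7)] = -20.5.
Conditioning on X_2=7 selects the 3 unit(s) with X_1 ∈ {6, 5, 7}. Their X_3 values: -23, -22, -24. Mean = -23.
Difference = -20.5 − (-23) = 2.5.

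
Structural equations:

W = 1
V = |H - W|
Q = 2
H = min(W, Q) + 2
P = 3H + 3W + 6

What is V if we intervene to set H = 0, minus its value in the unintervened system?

The intervention breaks the incoming arrows to H: H = min(W, Q) + 2 no longer applies, and H = 0.
V = |H - W|  [with H=0, W=1]  = 1
Without intervention: H = min(W, Q) + 2  [with W=1, Q=2]  = 3; V = |H - W|  [with H=3, W=1]  = 2.
Change = 1 − 2 = -1.

-1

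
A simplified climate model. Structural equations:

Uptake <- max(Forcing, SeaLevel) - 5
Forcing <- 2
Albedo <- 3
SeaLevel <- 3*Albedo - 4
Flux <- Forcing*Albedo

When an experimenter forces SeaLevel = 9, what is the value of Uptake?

4

do(SeaLevel=9) replaces the equation SeaLevel <- 3*Albedo - 4 with the constant SeaLevel = 9.
Uptake = max(Forcing, SeaLevel) - 5  [with Forcing=2, SeaLevel=9]  = 4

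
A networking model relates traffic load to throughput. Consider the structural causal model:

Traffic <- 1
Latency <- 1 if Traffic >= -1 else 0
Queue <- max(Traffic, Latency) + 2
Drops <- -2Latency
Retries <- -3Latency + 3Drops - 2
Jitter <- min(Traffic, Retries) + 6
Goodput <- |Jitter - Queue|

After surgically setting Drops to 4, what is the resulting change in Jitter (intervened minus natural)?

Under do(Drops=4), the mechanism Drops <- -2Latency is discarded; Drops is fixed at 4.
Latency = 1 if Traffic >= -1 else 0  [with Traffic=1]  = 1
Retries = -3Latency + 3Drops - 2  [with Latency=1, Drops=4]  = 7
Jitter = min(Traffic, Retries) + 6  [with Traffic=1, Retries=7]  = 7
Without intervention: Latency = 1 if Traffic >= -1 else 0  [with Traffic=1]  = 1; Drops = -2Latency  [with Latency=1]  = -2; Retries = -3Latency + 3Drops - 2  [with Latency=1, Drops=-2]  = -11; Jitter = min(Traffic, Retries) + 6  [with Traffic=1, Retries=-11]  = -5.
Change = 7 − (-5) = 12.

12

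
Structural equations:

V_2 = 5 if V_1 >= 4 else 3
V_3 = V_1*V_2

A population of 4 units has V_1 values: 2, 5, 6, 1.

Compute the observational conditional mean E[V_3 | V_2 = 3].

Observing V_2=3 restricts to units where V_2's equation naturally yields 3: V_1 ∈ {2, 1}. In that subpopulation V_3 = 6, 3, mean 4.5.

4.5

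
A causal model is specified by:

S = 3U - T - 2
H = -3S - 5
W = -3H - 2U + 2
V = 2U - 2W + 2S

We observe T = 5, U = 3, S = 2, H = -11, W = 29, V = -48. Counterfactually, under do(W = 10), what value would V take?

-10

The intervention breaks the incoming arrows to W: W = -3H - 2U + 2 no longer applies, and W = 10.
S = 3U - T - 2  [with U=3, T=5]  = 2
V = 2U - 2W + 2S  [with U=3, W=10, S=2]  = -10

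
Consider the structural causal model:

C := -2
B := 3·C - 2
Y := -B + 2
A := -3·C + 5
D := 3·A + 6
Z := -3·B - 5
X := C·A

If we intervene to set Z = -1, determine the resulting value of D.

39

do(Z=-1) replaces the equation Z := -3·B - 5 with the constant Z = -1.
Since D is not a descendant of the intervened variable, it is unaffected.
A = -3·C + 5  [with C=-2]  = 11
D = 3·A + 6  [with A=11]  = 39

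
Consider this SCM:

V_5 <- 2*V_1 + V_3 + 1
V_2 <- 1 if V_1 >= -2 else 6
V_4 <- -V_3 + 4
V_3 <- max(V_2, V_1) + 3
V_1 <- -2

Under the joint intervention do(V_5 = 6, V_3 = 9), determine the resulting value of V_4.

Under do(V_5 = 6, V_3 = 9), each intervened variable's structural equation is replaced by its fixed value.
V_4 = -V_3 + 4  [with V_3=9]  = -5

-5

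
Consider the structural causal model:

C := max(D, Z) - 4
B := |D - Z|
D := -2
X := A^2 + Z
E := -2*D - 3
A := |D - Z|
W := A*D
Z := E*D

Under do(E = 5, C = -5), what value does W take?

-16

The joint intervention fixes E = 5, C = -5, removing each variable's own equation.
Z = E*D  [with E=5, D=-2]  = -10
A = |D - Z|  [with D=-2, Z=-10]  = 8
W = A*D  [with A=8, D=-2]  = -16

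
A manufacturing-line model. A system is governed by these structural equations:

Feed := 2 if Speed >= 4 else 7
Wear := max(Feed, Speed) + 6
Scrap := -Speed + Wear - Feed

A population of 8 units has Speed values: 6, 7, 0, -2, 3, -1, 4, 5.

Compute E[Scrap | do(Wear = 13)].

Every unit gets Wear=13 under the intervention. Scrap values become 5, 4, 6, 8, 3, 7, 7, 6; E[Scrap|do(Wear=13)] = 5.75.

5.75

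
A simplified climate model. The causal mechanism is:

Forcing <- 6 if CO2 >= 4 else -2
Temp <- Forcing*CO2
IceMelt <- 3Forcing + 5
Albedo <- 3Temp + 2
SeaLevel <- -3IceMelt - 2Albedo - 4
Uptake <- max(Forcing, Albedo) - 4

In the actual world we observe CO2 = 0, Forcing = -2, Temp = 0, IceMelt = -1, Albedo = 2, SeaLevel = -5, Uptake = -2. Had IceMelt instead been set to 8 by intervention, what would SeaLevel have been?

Under do(IceMelt=8), the mechanism IceMelt <- 3Forcing + 5 is discarded; IceMelt is fixed at 8.
Forcing = 6 if CO2 >= 4 else -2  [with CO2=0]  = -2
Temp = Forcing*CO2  [with Forcing=-2, CO2=0]  = 0
Albedo = 3Temp + 2  [with Temp=0]  = 2
SeaLevel = -3IceMelt - 2Albedo - 4  [with IceMelt=8, Albedo=2]  = -32

-32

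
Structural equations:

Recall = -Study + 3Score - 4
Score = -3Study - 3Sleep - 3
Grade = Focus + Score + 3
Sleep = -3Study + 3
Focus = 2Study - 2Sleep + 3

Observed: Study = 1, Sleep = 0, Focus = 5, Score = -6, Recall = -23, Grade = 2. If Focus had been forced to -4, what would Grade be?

The intervention breaks the incoming arrows to Focus: Focus = 2Study - 2Sleep + 3 no longer applies, and Focus = -4.
Sleep = -3Study + 3  [with Study=1]  = 0
Score = -3Study - 3Sleep - 3  [with Study=1, Sleep=0]  = -6
Grade = Focus + Score + 3  [with Focus=-4, Score=-6]  = -7

-7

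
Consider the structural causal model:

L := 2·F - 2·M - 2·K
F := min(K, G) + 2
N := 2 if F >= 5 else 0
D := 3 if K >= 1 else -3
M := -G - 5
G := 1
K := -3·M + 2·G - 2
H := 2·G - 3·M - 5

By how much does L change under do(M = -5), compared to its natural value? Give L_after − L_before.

do(M=-5) replaces the equation M := -G - 5 with the constant M = -5.
K = -3·M + 2·G - 2  [with M=-5, G=1]  = 15
F = min(K, G) + 2  [with K=15, G=1]  = 3
L = 2·F - 2·M - 2·K  [with F=3, M=-5, K=15]  = -14
Without intervention: M = -G - 5  [with G=1]  = -6; K = -3·M + 2·G - 2  [with M=-6, G=1]  = 18; F = min(K, G) + 2  [with K=18, G=1]  = 3; L = 2·F - 2·M - 2·K  [with F=3, M=-6, K=18]  = -18.
Change = -14 − (-18) = 4.

4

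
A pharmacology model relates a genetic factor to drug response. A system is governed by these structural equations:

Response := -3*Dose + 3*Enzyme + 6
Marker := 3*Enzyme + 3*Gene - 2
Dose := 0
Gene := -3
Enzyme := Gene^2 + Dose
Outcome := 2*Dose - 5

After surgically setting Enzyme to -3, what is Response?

-3

do(Enzyme=-3) replaces the equation Enzyme := Gene^2 + Dose with the constant Enzyme = -3.
Response = -3*Dose + 3*Enzyme + 6  [with Dose=0, Enzyme=-3]  = -3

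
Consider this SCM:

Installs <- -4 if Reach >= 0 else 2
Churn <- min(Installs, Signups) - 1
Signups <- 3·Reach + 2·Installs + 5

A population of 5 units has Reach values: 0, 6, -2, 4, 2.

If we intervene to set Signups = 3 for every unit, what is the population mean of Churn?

The intervention sets Signups=3 in all 5 units regardless of Reach. Recomputing Churn per unit gives -5, -5, 1, -5, -5; average -3.8.

-3.8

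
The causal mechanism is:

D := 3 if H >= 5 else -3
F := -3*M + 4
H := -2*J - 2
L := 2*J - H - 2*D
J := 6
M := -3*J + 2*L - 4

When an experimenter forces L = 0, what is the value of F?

70

Under do(L=0), the mechanism L := 2*J - H - 2*D is discarded; L is fixed at 0.
M = -3*J + 2*L - 4  [with J=6, L=0]  = -22
F = -3*M + 4  [with M=-22]  = 70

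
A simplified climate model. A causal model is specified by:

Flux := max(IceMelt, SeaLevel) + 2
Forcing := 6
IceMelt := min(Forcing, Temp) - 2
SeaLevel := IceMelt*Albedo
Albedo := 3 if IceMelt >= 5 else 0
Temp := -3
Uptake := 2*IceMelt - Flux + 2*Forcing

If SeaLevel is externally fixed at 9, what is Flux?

The intervention breaks the incoming arrows to SeaLevel: SeaLevel := IceMelt*Albedo no longer applies, and SeaLevel = 9.
IceMelt = min(Forcing, Temp) - 2  [with Forcing=6, Temp=-3]  = -5
Flux = max(IceMelt, SeaLevel) + 2  [with IceMelt=-5, SeaLevel=9]  = 11

11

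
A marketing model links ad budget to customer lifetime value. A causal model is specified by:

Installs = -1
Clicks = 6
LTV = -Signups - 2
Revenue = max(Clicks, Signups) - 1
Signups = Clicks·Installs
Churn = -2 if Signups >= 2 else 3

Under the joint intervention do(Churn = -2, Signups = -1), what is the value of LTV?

The joint intervention fixes Churn = -2, Signups = -1, removing each variable's own equation.
LTV = -Signups - 2  [with Signups=-1]  = -1

-1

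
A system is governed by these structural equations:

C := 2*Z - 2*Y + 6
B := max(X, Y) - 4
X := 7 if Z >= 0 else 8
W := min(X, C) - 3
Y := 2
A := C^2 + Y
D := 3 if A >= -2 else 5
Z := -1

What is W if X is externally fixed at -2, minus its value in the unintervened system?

Under do(X=-2), the mechanism X := 7 if Z >= 0 else 8 is discarded; X is fixed at -2.
C = 2*Z - 2*Y + 6  [with Z=-1, Y=2]  = 0
W = min(X, C) - 3  [with X=-2, C=0]  = -5
Without intervention: C = 2*Z - 2*Y + 6  [with Z=-1, Y=2]  = 0; X = 7 if Z >= 0 else 8  [with Z=-1]  = 8; W = min(X, C) - 3  [with X=8, C=0]  = -3.
Change = -5 − (-3) = -2.

-2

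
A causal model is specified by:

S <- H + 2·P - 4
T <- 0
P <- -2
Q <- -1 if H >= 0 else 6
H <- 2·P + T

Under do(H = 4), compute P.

Under do(H=4), the mechanism H <- 2·P + T is discarded; H is fixed at 4.
Since P is not a descendant of the intervened variable, it is unaffected.

-2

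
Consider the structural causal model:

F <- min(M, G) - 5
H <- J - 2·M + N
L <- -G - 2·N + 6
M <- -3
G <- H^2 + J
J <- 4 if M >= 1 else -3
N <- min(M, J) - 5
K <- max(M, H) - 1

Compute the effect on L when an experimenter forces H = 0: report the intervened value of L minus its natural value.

25

do(H=0) replaces the equation H <- J - 2·M + N with the constant H = 0.
J = 4 if M >= 1 else -3  [with M=-3]  = -3
N = min(M, J) - 5  [with M=-3, J=-3]  = -8
G = H^2 + J  [with H=0, J=-3]  = -3
L = -G - 2·N + 6  [with G=-3, N=-8]  = 25
Without intervention: J = 4 if M >= 1 else -3  [with M=-3]  = -3; N = min(M, J) - 5  [with M=-3, J=-3]  = -8; H = J - 2·M + N  [with J=-3, M=-3, N=-8]  = -5; G = H^2 + J  [with H=-5, J=-3]  = 22; L = -G - 2·N + 6  [with G=22, N=-8]  = 0.
Change = 25 − 0 = 25.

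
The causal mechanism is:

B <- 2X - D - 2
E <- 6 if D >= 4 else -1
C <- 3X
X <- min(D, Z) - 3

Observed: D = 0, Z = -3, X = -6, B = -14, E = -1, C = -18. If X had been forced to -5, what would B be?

The intervention breaks the incoming arrows to X: X <- min(D, Z) - 3 no longer applies, and X = -5.
B = 2X - D - 2  [with X=-5, D=0]  = -12

-12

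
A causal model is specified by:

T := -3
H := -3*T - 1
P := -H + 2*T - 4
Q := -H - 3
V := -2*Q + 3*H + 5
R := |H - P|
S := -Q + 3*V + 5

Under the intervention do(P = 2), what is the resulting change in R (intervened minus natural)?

-20

The intervention breaks the incoming arrows to P: P := -H + 2*T - 4 no longer applies, and P = 2.
H = -3*T - 1  [with T=-3]  = 8
R = |H - P|  [with H=8, P=2]  = 6
Without intervention: H = -3*T - 1  [with T=-3]  = 8; P = -H + 2*T - 4  [with H=8, T=-3]  = -18; R = |H - P|  [with H=8, P=-18]  = 26.
Change = 6 − 26 = -20.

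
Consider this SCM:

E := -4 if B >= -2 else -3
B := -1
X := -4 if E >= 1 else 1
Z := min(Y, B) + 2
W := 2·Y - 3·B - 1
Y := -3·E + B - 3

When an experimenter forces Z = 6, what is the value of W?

The intervention breaks the incoming arrows to Z: Z := min(Y, B) + 2 no longer applies, and Z = 6.
Since W is not a descendant of the intervened variable, it is unaffected.
E = -4 if B >= -2 else -3  [with B=-1]  = -4
Y = -3·E + B - 3  [with E=-4, B=-1]  = 8
W = 2·Y - 3·B - 1  [with Y=8, B=-1]  = 18

18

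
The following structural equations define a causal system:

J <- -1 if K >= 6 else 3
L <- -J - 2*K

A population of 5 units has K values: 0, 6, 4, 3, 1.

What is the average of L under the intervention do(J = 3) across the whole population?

The intervention sets J=3 in all 5 units regardless of K. Recomputing L per unit gives -3, -15, -11, -9, -5; average -8.6.

-8.6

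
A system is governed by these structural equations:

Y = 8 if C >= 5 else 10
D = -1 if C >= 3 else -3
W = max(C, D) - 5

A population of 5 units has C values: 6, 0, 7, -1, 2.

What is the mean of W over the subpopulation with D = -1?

Observing D=-1 restricts to units where D's equation naturally yields -1: C ∈ {6, 7}. In that subpopulation W = 1, 2, mean 1.5.

1.5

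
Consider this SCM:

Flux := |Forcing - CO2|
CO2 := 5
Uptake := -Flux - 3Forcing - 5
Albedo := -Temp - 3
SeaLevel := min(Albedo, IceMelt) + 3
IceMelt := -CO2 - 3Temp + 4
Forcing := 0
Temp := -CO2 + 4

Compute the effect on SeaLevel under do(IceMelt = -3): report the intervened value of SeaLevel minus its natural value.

Under do(IceMelt=-3), the mechanism IceMelt := -CO2 - 3Temp + 4 is discarded; IceMelt is fixed at -3.
Temp = -CO2 + 4  [with CO2=5]  = -1
Albedo = -Temp - 3  [with Temp=-1]  = -2
SeaLevel = min(Albedo, IceMelt) + 3  [with Albedo=-2, IceMelt=-3]  = 0
Without intervention: Temp = -CO2 + 4  [with CO2=5]  = -1; IceMelt = -CO2 - 3Temp + 4  [with CO2=5, Temp=-1]  = 2; Albedo = -Temp - 3  [with Temp=-1]  = -2; SeaLevel = min(Albedo, IceMelt) + 3  [with Albedo=-2, IceMelt=2]  = 1.
Change = 0 − 1 = -1.

-1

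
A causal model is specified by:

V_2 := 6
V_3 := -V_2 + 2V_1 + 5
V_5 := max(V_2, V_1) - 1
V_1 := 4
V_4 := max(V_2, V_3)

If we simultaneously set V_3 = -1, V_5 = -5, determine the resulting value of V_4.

The joint intervention fixes V_3 = -1, V_5 = -5, removing each variable's own equation.
V_4 = max(V_2, V_3)  [with V_2=6, V_3=-1]  = 6

6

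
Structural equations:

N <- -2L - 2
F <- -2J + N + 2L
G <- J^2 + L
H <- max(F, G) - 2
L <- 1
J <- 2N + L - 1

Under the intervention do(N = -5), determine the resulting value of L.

1

Under do(N=-5), the mechanism N <- -2L - 2 is discarded; N is fixed at -5.
L is not downstream of the intervention, so its value is determined by the original equations.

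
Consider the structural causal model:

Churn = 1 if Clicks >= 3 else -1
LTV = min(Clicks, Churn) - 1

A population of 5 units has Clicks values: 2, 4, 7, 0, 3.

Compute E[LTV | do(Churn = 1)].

The intervention sets Churn=1 in all 5 units regardless of Clicks. Recomputing LTV per unit gives 0, 0, 0, -1, 0; average -0.2.

-0.2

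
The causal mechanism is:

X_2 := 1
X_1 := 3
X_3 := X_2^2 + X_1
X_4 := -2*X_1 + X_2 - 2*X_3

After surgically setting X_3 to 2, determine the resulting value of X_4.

The intervention breaks the incoming arrows to X_3: X_3 := X_2^2 + X_1 no longer applies, and X_3 = 2.
X_4 = -2*X_1 + X_2 - 2*X_3  [with X_1=3, X_2=1, X_3=2]  = -9

-9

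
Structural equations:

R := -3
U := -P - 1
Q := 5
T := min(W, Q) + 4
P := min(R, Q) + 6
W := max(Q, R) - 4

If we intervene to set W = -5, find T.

-1

do(W=-5) replaces the equation W := max(Q, R) - 4 with the constant W = -5.
T = min(W, Q) + 4  [with W=-5, Q=5]  = -1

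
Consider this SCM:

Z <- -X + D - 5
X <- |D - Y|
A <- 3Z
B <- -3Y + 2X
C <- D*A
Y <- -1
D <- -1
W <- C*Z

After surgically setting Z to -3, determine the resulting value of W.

-27

The intervention breaks the incoming arrows to Z: Z <- -X + D - 5 no longer applies, and Z = -3.
A = 3Z  [with Z=-3]  = -9
C = D*A  [with D=-1, A=-9]  = 9
W = C*Z  [with C=9, Z=-3]  = -27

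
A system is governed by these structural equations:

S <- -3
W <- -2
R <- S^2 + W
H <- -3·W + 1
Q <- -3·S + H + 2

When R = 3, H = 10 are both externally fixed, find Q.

Setting R = 3, H = 10 by intervention discards those variables' equations.
Q = -3·S + H + 2  [with S=-3, H=10]  = 21

21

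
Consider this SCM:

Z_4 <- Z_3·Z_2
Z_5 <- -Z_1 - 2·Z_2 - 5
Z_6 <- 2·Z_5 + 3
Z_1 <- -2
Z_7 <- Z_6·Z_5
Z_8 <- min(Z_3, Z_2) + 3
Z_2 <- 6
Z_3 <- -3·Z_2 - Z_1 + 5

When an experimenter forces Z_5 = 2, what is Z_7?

Under do(Z_5=2), the mechanism Z_5 <- -Z_1 - 2·Z_2 - 5 is discarded; Z_5 is fixed at 2.
Z_6 = 2·Z_5 + 3  [with Z_5=2]  = 7
Z_7 = Z_6·Z_5  [with Z_6=7, Z_5=2]  = 14

14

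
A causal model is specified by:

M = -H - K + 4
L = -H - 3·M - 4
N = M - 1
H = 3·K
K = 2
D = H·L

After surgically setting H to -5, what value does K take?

Under do(H=-5), the mechanism H = 3·K is discarded; H is fixed at -5.
K is not downstream of the intervention, so its value is determined by the original equations.

2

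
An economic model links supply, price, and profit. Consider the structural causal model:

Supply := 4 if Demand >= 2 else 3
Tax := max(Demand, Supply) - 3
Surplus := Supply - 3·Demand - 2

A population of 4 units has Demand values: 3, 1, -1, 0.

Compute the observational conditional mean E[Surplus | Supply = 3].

1

Observing Supply=3 restricts to units where Supply's equation naturally yields 3: Demand ∈ {1, -1, 0}. In that subpopulation Surplus = -2, 4, 1, mean 1.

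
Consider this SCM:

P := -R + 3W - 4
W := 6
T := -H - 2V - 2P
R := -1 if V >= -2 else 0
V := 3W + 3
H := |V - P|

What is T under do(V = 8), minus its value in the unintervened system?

Under do(V=8), the mechanism V := 3W + 3 is discarded; V is fixed at 8.
R = -1 if V >= -2 else 0  [with V=8]  = -1
P = -R + 3W - 4  [with R=-1, W=6]  = 15
H = |V - P|  [with V=8, P=15]  = 7
T = -H - 2V - 2P  [with H=7, V=8, P=15]  = -53
Without intervention: V = 3W + 3  [with W=6]  = 21; R = -1 if V >= -2 else 0  [with V=21]  = -1; P = -R + 3W - 4  [with R=-1, W=6]  = 15; H = |V - P|  [with V=21, P=15]  = 6; T = -H - 2V - 2P  [with H=6, V=21, P=15]  = -78.
Change = -53 − (-78) = 25.

25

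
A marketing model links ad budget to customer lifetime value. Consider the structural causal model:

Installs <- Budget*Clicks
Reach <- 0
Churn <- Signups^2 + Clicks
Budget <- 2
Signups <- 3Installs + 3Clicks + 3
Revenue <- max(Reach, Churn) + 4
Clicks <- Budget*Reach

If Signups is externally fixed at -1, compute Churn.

The intervention breaks the incoming arrows to Signups: Signups <- 3Installs + 3Clicks + 3 no longer applies, and Signups = -1.
Clicks = Budget*Reach  [with Budget=2, Reach=0]  = 0
Churn = Signups^2 + Clicks  [with Signups=-1, Clicks=0]  = 1

1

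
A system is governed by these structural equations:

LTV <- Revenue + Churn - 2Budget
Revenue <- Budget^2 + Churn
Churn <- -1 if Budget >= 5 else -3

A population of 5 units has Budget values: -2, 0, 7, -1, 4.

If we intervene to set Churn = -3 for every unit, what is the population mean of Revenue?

do(Churn=-3) breaks Churn's dependence on Budget. With Churn=-3 fixed, Revenue across the units is 1, -3, 46, -2, 13, mean 11.

11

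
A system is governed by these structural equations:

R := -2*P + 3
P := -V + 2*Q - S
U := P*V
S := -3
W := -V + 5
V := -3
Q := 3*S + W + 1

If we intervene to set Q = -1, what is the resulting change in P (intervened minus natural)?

Intervening sets Q = -1 and removes its equation (Q := 3*S + W + 1).
P = -V + 2*Q - S  [with V=-3, Q=-1, S=-3]  = 4
Without intervention: W = -V + 5  [with V=-3]  = 8; Q = 3*S + W + 1  [with S=-3, W=8]  = 0; P = -V + 2*Q - S  [with V=-3, Q=0, S=-3]  = 6.
Change = 4 − 6 = -2.

-2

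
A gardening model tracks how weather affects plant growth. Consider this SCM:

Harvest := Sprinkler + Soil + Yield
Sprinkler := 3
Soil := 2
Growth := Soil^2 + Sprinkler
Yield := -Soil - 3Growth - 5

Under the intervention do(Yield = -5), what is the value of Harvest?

Intervening sets Yield = -5 and removes its equation (Yield := -Soil - 3Growth - 5).
Harvest = Sprinkler + Soil + Yield  [with Sprinkler=3, Soil=2, Yield=-5]  = 0

0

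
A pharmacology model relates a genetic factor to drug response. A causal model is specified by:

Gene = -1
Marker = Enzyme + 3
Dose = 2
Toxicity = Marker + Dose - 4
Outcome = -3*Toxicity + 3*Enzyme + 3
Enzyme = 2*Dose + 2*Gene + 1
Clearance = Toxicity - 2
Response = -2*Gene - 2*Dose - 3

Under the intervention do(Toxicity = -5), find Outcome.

Intervening sets Toxicity = -5 and removes its equation (Toxicity = Marker + Dose - 4).
Enzyme = 2*Dose + 2*Gene + 1  [with Dose=2, Gene=-1]  = 3
Outcome = -3*Toxicity + 3*Enzyme + 3  [with Toxicity=-5, Enzyme=3]  = 27

27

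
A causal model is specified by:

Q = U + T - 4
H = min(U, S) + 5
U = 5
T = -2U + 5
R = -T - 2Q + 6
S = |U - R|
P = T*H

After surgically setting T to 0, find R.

Under do(T=0), the mechanism T = -2U + 5 is discarded; T is fixed at 0.
Q = U + T - 4  [with U=5, T=0]  = 1
R = -T - 2Q + 6  [with T=0, Q=1]  = 4

4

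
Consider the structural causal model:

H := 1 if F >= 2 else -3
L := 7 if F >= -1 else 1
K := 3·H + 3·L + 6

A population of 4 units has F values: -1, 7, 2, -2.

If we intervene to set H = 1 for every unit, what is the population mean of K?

Every unit gets H=1 under the intervention. K values become 30, 30, 30, 12; E[K|do(H=1)] = 25.5.

25.5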